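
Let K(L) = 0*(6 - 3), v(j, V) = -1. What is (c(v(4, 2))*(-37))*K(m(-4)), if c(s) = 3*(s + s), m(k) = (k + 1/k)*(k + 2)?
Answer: 0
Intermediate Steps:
m(k) = (2 + k)*(k + 1/k) (m(k) = (k + 1/k)*(2 + k) = (2 + k)*(k + 1/k))
c(s) = 6*s (c(s) = 3*(2*s) = 6*s)
K(L) = 0 (K(L) = 0*3 = 0)
(c(v(4, 2))*(-37))*K(m(-4)) = ((6*(-1))*(-37))*0 = -6*(-37)*0 = 222*0 = 0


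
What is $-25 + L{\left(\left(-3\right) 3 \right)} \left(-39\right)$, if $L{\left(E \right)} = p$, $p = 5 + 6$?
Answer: $-454$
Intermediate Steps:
$p = 11$
$L{\left(E \right)} = 11$
$-25 + L{\left(\left(-3\right) 3 \right)} \left(-39\right) = -25 + 11 \left(-39\right) = -25 - 429 = -454$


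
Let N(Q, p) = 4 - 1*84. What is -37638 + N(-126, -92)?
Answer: -37718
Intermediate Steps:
N(Q, p) = -80 (N(Q, p) = 4 - 84 = -80)
-37638 + N(-126, -92) = -37638 - 80 = -37718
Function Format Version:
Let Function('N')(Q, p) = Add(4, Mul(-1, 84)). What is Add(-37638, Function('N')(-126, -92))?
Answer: -37718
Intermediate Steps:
Function('N')(Q, p) = -80 (Function('N')(Q, p) = Add(4, -84) = -80)
Add(-37638, Function('N')(-126, -92)) = Add(-37638, -80) = -37718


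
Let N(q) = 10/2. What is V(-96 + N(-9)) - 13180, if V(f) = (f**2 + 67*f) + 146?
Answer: -10850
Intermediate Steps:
N(q) = 5 (N(q) = 10*(1/2) = 5)
V(f) = 146 + f**2 + 67*f
V(-96 + N(-9)) - 13180 = (146 + (-96 + 5)**2 + 67*(-96 + 5)) - 13180 = (146 + (-91)**2 + 67*(-91)) - 13180 = (146 + 8281 - 6097) - 13180 = 2330 - 13180 = -10850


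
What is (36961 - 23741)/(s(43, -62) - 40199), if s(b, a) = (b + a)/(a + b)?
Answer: -6610/20099 ≈ -0.32887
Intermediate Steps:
s(b, a) = 1 (s(b, a) = (a + b)/(a + b) = 1)
(36961 - 23741)/(s(43, -62) - 40199) = (36961 - 23741)/(1 - 40199) = 13220/(-40198) = 13220*(-1/40198) = -6610/20099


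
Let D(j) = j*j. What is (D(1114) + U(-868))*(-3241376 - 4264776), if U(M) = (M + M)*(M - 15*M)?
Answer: 149033717197152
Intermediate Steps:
D(j) = j**2
U(M) = -28*M**2 (U(M) = (2*M)*(-14*M) = -28*M**2)
(D(1114) + U(-868))*(-3241376 - 4264776) = (1114**2 - 28*(-868)**2)*(-3241376 - 4264776) = (1240996 - 28*753424)*(-7506152) = (1240996 - 21095872)*(-7506152) = -19854876*(-7506152) = 149033717197152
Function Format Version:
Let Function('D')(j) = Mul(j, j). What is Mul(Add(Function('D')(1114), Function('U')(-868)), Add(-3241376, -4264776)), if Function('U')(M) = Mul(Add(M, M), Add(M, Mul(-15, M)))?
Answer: 149033717197152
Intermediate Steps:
Function('D')(j) = Pow(j, 2)
Function('U')(M) = Mul(-28, Pow(M, 2)) (Function('U')(M) = Mul(Mul(2, M), Mul(-14, M)) = Mul(-28, Pow(M, 2)))
Mul(Add(Function('D')(1114), Function('U')(-868)), Add(-3241376, -4264776)) = Mul(Add(Pow(1114, 2), Mul(-28, Pow(-868, 2))), Add(-3241376, -4264776)) = Mul(Add(1240996, Mul(-28, 753424)), -7506152) = Mul(Add(1240996, -21095872), -7506152) = Mul(-19854876, -7506152) = 149033717197152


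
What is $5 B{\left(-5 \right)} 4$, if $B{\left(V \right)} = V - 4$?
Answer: $-180$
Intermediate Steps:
$B{\left(V \right)} = -4 + V$
$5 B{\left(-5 \right)} 4 = 5 \left(-4 - 5\right) 4 = 5 \left(-9\right) 4 = \left(-45\right) 4 = -180$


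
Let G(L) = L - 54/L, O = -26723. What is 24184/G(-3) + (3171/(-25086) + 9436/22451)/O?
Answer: 121327485217409509/75252741096390 ≈ 1612.3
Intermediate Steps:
24184/G(-3) + (3171/(-25086) + 9436/22451)/O = 24184/(-3 - 54/(-3)) + (3171/(-25086) + 9436/22451)/(-26723) = 24184/(-3 - 54*(-⅓)) + (3171*(-1/25086) + 9436*(1/22451))*(-1/26723) = 24184/(-3 + 18) + (-1057/8362 + 9436/22451)*(-1/26723) = 24184/15 + (55173125/187735262)*(-1/26723) = 24184*(1/15) - 55173125/5016849406426 = 24184/15 - 55173125/5016849406426 = 121327485217409509/75252741096390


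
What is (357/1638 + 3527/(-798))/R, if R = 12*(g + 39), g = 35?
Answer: -7265/1535352 ≈ -0.0047318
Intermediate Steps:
R = 888 (R = 12*(35 + 39) = 12*74 = 888)
(357/1638 + 3527/(-798))/R = (357/1638 + 3527/(-798))/888 = (357*(1/1638) + 3527*(-1/798))*(1/888) = (17/78 - 3527/798)*(1/888) = -7265/1729*1/888 = -7265/1535352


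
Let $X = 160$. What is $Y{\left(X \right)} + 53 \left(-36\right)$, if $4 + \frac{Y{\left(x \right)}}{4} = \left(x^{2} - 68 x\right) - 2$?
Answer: $56948$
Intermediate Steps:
$Y{\left(x \right)} = -24 - 272 x + 4 x^{2}$ ($Y{\left(x \right)} = -16 + 4 \left(\left(x^{2} - 68 x\right) - 2\right) = -16 + 4 \left(-2 + x^{2} - 68 x\right) = -16 - \left(8 - 4 x^{2} + 272 x\right) = -24 - 272 x + 4 x^{2}$)
$Y{\left(X \right)} + 53 \left(-36\right) = \left(-24 - 43520 + 4 \cdot 160^{2}\right) + 53 \left(-36\right) = \left(-24 - 43520 + 4 \cdot 25600\right) - 1908 = \left(-24 - 43520 + 102400\right) - 1908 = 58856 - 1908 = 56948$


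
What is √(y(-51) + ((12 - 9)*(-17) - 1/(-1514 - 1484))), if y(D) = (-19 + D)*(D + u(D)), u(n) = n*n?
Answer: I*√1604817099206/2998 ≈ 422.55*I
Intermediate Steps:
u(n) = n²
y(D) = (-19 + D)*(D + D²)
√(y(-51) + ((12 - 9)*(-17) - 1/(-1514 - 1484))) = √(-51*(-19 + (-51)² - 18*(-51)) + ((12 - 9)*(-17) - 1/(-1514 - 1484))) = √(-51*(-19 + 2601 + 918) + (3*(-17) - 1/(-2998))) = √(-51*3500 + (-51 - 1*(-1/2998))) = √(-178500 + (-51 + 1/2998)) = √(-178500 - 152897/2998) = √(-535295897/2998) = I*√1604817099206/2998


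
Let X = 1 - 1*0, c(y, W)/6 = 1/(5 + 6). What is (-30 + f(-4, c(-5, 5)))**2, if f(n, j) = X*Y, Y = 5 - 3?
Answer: 784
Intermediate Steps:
c(y, W) = 6/11 (c(y, W) = 6/(5 + 6) = 6/11)
X = 1 (X = 1 + 0 = 1)
Y = 2
f(n, j) = 2 (f(n, j) = 1*2 = 2)
(-30 + f(-4, c(-5, 5)))**2 = (-30 + 2)**2 = (-28)**2 = 784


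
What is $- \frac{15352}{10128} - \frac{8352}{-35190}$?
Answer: $- \frac{3164221}{2475030} \approx -1.2785$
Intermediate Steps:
$- \frac{15352}{10128} - \frac{8352}{-35190} = \left(-15352\right) \frac{1}{10128} - - \frac{464}{1955} = - \frac{1919}{1266} + \frac{464}{1955} = - \frac{3164221}{2475030}$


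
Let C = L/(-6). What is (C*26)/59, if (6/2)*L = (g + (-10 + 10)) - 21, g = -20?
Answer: 533/531 ≈ 1.0038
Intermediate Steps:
L = -41/3 (L = ((-20 + (-10 + 10)) - 21)/3 = ((-20 + 0) - 21)/3 = (-20 - 21)/3 = (1/3)*(-41) = -41/3 ≈ -13.667)
C = 41/18 (C = -41/3/(-6) = -41/3*(-1/6) = 41/18 ≈ 2.2778)
(C*26)/59 = ((41/18)*26)/59 = (533/9)*(1/59) = 533/531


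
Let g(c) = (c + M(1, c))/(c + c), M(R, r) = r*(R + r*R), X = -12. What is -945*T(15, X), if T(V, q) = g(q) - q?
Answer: -6615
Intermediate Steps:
M(R, r) = r*(R + R*r)
g(c) = (c + c*(1 + c))/(2*c) (g(c) = (c + 1*c*(1 + c))/(c + c) = (c + c*(1 + c))/((2*c)) = (c + c*(1 + c))*(1/(2*c)) = (c + c*(1 + c))/(2*c))
T(V, q) = 1 - q/2 (T(V, q) = (1 + q/2) - q = 1 - q/2)
-945*T(15, X) = -945*(1 - ½*(-12)) = -945*(1 + 6) = -945*7 = -6615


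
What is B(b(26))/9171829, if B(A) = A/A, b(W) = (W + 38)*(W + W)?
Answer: 1/9171829 ≈ 1.0903e-7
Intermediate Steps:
b(W) = 2*W*(38 + W) (b(W) = (38 + W)*(2*W) = 2*W*(38 + W))
B(A) = 1
B(b(26))/9171829 = 1/9171829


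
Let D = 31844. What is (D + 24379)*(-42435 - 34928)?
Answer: -4349579949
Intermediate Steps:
(D + 24379)*(-42435 - 34928) = (31844 + 24379)*(-42435 - 34928) = 56223*(-77363) = -4349579949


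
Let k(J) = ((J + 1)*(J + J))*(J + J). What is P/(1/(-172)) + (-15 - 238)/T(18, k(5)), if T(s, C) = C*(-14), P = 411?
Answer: -593812547/8400 ≈ -70692.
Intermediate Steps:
k(J) = 4*J²*(1 + J) (k(J) = ((1 + J)*(2*J))*(2*J) = (2*J*(1 + J))*(2*J) = 4*J²*(1 + J))
T(s, C) = -14*C
P/(1/(-172)) + (-15 - 238)/T(18, k(5)) = 411/(1/(-172)) + (-15 - 238)/((-56*5²*(1 + 5))) = 411/(-1/172) - 253/((-56*25*6)) = 411*(-172) - 253/((-14*600)) = -70692 - 253/(-8400) = -70692 - 253*(-1/8400) = -70692 + 253/8400 = -593812547/8400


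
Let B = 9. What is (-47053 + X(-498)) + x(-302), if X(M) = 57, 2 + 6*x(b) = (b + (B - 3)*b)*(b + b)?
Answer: 165813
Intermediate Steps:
x(b) = -⅓ + 7*b²/3 (x(b) = -⅓ + ((b + (9 - 3)*b)*(b + b))/6 = -⅓ + ((b + 6*b)*(2*b))/6 = -⅓ + ((7*b)*(2*b))/6 = -⅓ + (14*b²)/6 = -⅓ + 7*b²/3)
(-47053 + X(-498)) + x(-302) = (-47053 + 57) + (-⅓ + (7/3)*(-302)²) = -46996 + (-⅓ + (7/3)*91204) = -46996 + (-⅓ + 638428/3) = -46996 + 212809 = 165813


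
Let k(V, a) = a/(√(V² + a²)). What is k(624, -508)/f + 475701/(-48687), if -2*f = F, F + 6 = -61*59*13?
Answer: -158567/16229 - 254*√40465/1893478745 ≈ -9.7706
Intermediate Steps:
F = -46793 (F = -6 - 61*59*13 = -6 - 3599*13 = -6 - 46787 = -46793)
k(V, a) = a/√(V² + a²)
f = 46793/2 (f = -½*(-46793) = 46793/2 ≈ 23397.)
k(624, -508)/f + 475701/(-48687) = (-508/√(624² + (-508)²))/(46793/2) + 475701/(-48687) = -508/√(389376 + 258064)*(2/46793) + 475701*(-1/48687) = -127*√40465/40465*(2/46793) - 158567/16229 = -254*√40465/1893478745 - 158567/16229 = -158567/16229 - 254*√40465/1893478745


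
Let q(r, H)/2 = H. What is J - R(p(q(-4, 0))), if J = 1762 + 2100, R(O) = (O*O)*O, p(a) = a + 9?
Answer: 3133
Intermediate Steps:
q(r, H) = 2*H
p(a) = 9 + a
R(O) = O**3 (R(O) = O**2*O = O**3)
J = 3862
J - R(p(q(-4, 0))) = 3862 - (9 + 2*0)**3 = 3862 - (9 + 0)**3 = 3862 - 1*9**3 = 3862 - 1*729 = 3862 - 729 = 3133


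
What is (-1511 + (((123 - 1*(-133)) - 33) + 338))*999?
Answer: -949050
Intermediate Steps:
(-1511 + (((123 - 1*(-133)) - 33) + 338))*999 = (-1511 + (((123 + 133) - 33) + 338))*999 = (-1511 + ((256 - 33) + 338))*999 = (-1511 + (223 + 338))*999 = (-1511 + 561)*999 = -950*999 = -949050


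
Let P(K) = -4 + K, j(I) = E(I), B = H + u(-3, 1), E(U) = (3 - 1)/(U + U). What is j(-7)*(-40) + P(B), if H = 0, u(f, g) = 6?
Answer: 54/7 ≈ 7.7143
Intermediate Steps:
E(U) = 1/U (E(U) = 2/((2*U)) = 2*(1/(2*U)) = 1/U)
B = 6 (B = 0 + 6 = 6)
j(I) = 1/I
j(-7)*(-40) + P(B) = -40/(-7) + (-4 + 6) = -⅐*(-40) + 2 = 40/7 + 2 = 54/7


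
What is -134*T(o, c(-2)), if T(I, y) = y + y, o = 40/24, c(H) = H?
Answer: 536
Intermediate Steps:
o = 5/3 (o = 40*(1/24) = 5/3 ≈ 1.6667)
T(I, y) = 2*y
-134*T(o, c(-2)) = -268*(-2) = -134*(-4) = 536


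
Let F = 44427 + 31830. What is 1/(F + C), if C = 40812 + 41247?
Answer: 1/158316 ≈ 6.3165e-6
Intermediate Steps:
F = 76257
C = 82059
1/(F + C) = 1/(76257 + 82059) = 1/158316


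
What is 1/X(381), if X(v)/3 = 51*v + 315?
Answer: 1/59238 ≈ 1.6881e-5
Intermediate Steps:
X(v) = 945 + 153*v (X(v) = 3*(51*v + 315) = 3*(315 + 51*v) = 945 + 153*v)
1/X(381) = 1/(945 + 153*381) = 1/(945 + 58293) = 1/59238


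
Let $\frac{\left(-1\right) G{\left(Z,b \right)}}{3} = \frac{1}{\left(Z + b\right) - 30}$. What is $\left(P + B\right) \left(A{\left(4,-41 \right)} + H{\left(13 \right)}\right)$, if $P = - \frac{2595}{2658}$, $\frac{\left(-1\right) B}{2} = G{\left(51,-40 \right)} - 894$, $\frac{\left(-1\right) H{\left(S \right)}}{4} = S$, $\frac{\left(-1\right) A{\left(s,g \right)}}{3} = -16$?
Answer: $- \frac{60154882}{8417} \approx -7146.8$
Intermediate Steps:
$A{\left(s,g \right)} = 48$ ($A{\left(s,g \right)} = \left(-3\right) \left(-16\right) = 48$)
$H{\left(S \right)} = - 4 S$
$G{\left(Z,b \right)} = - \frac{3}{-30 + Z + b}$ ($G{\left(Z,b \right)} = - \frac{3}{\left(Z + b\right) - 30} = - \frac{3}{-30 + Z + b}$)
$B = \frac{33966}{19}$ ($B = - 2 \left(- \frac{3}{-30 + 51 - 40} - 894\right) = - 2 \left(- \frac{3}{-19} - 894\right) = - 2 \left(\left(-3\right) \left(- \frac{1}{19}\right) - 894\right) = - 2 \left(\frac{3}{19} - 894\right) = \left(-2\right) \left(- \frac{16983}{19}\right) = \frac{33966}{19} \approx 1787.7$)
$P = - \frac{865}{886}$ ($P = \left(-2595\right) \frac{1}{2658} = - \frac{865}{886} \approx -0.9763$)
$\left(P + B\right) \left(A{\left(4,-41 \right)} + H{\left(13 \right)}\right) = \left(- \frac{865}{886} + \frac{33966}{19}\right) \left(48 - 52\right) = \frac{30077441 \left(48 - 52\right)}{16834} = \frac{30077441}{16834} \left(-4\right) = - \frac{60154882}{8417}$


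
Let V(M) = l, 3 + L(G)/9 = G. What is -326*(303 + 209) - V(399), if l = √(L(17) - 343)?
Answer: -166912 - I*√217 ≈ -1.6691e+5 - 14.731*I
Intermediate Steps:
L(G) = -27 + 9*G
l = I*√217 (l = √((-27 + 9*17) - 343) = √((-27 + 153) - 343) = √(126 - 343) = √(-217) = I*√217 ≈ 14.731*I)
V(M) = I*√217
-326*(303 + 209) - V(399) = -326*(303 + 209) - I*√217 = -326*512 - I*√217 = -166912 - I*√217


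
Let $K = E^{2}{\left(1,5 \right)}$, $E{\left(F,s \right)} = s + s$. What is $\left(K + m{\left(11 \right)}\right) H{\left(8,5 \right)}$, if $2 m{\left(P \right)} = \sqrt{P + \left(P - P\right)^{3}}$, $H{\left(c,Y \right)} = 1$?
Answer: $100 + \frac{\sqrt{11}}{2} \approx 101.66$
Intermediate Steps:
$E{\left(F,s \right)} = 2 s$
$K = 100$ ($K = \left(2 \cdot 5\right)^{2} = 10^{2} = 100$)
$m{\left(P \right)} = \frac{\sqrt{P}}{2}$ ($m{\left(P \right)} = \frac{\sqrt{P + \left(P - P\right)^{3}}}{2} = \frac{\sqrt{P + 0^{3}}}{2} = \frac{\sqrt{P + 0}}{2} = \frac{\sqrt{P}}{2}$)
$\left(K + m{\left(11 \right)}\right) H{\left(8,5 \right)} = \left(100 + \frac{\sqrt{11}}{2}\right) 1 = 100 + \frac{\sqrt{11}}{2}$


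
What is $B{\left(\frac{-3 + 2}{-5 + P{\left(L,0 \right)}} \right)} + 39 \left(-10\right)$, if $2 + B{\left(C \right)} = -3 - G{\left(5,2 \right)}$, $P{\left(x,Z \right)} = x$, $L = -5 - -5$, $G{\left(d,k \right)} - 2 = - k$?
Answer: $-395$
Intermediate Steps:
$G{\left(d,k \right)} = 2 - k$
$L = 0$ ($L = -5 + 5 = 0$)
$B{\left(C \right)} = -5$ ($B{\left(C \right)} = -2 - \left(5 - 2\right) = -2 - 3 = -5$)
$B{\left(\frac{-3 + 2}{-5 + P{\left(L,0 \right)}} \right)} + 39 \left(-10\right) = -5 + 39 \left(-10\right) = -5 - 390 = -395$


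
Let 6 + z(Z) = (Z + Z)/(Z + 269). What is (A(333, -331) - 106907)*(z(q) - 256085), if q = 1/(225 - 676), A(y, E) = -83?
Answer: 1662006622550300/60659 ≈ 2.7399e+10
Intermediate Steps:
q = -1/451 (q = 1/(-451) = -1/451 ≈ -0.0022173)
z(Z) = -6 + 2*Z/(269 + Z) (z(Z) = -6 + (Z + Z)/(Z + 269) = -6 + (2*Z)/(269 + Z) = -6 + 2*Z/(269 + Z))
(A(333, -331) - 106907)*(z(q) - 256085) = (-83 - 106907)*(2*(-807 - 2*(-1/451))/(269 - 1/451) - 256085) = -106990*(2*(-807 + 2/451)/(121318/451) - 256085) = -106990*(2*(451/121318)*(-363955/451) - 256085) = -106990*(-363955/60659 - 256085) = -106990*(-15534223970/60659) = 1662006622550300/60659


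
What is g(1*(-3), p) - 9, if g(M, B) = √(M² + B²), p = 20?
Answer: -9 + √409 ≈ 11.224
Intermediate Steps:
g(M, B) = √(B² + M²)
g(1*(-3), p) - 9 = √(20² + (1*(-3))²) - 9 = √(400 + (-3)²) - 9 = √(400 + 9) - 9 = √409 - 9 = -9 + √409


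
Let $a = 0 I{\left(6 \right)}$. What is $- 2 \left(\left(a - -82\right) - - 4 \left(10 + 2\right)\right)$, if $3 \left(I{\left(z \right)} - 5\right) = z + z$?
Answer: $-260$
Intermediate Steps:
$I{\left(z \right)} = 5 + \frac{2 z}{3}$ ($I{\left(z \right)} = 5 + \frac{z + z}{3} = 5 + \frac{2 z}{3}$)
$a = 0$ ($a = 0 \left(5 + \frac{2}{3} \cdot 6\right) = 0 \left(5 + 4\right) = 0 \cdot 9 = 0$)
$- 2 \left(\left(a - -82\right) - - 4 \left(10 + 2\right)\right) = - 2 \left(\left(0 - -82\right) - - 4 \left(10 + 2\right)\right) = - 2 \left(\left(0 + 82\right) - \left(-4\right) 12\right) = - 2 \left(82 - -48\right) = - 2 \left(82 + 48\right) = \left(-2\right) 130 = -260$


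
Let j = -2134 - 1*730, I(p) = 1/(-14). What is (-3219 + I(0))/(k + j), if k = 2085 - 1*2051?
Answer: 45067/39620 ≈ 1.1375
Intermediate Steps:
k = 34 (k = 2085 - 2051 = 34)
I(p) = -1/14
j = -2864 (j = -2134 - 730 = -2864)
(-3219 + I(0))/(k + j) = (-3219 - 1/14)/(34 - 2864) = -45067/14/(-2830) = -45067/14*(-1/2830) = 45067/39620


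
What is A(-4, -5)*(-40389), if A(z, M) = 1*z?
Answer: 161556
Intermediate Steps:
A(z, M) = z
A(-4, -5)*(-40389) = -4*(-40389) = 161556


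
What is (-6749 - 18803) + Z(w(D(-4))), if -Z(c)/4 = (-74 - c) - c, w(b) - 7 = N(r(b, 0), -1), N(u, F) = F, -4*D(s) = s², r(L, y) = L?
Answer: -25208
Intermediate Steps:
D(s) = -s²/4
w(b) = 6 (w(b) = 7 - 1 = 6)
Z(c) = 296 + 8*c (Z(c) = -4*((-74 - c) - c) = -4*(-74 - 2*c) = 296 + 8*c)
(-6749 - 18803) + Z(w(D(-4))) = (-6749 - 18803) + (296 + 8*6) = -25552 + (296 + 48) = -25552 + 344 = -25208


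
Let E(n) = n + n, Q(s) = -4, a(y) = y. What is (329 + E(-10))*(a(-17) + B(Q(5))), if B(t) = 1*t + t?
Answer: -7725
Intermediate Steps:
E(n) = 2*n
B(t) = 2*t (B(t) = t + t = 2*t)
(329 + E(-10))*(a(-17) + B(Q(5))) = (329 + 2*(-10))*(-17 + 2*(-4)) = (329 - 20)*(-17 - 8) = 309*(-25) = -7725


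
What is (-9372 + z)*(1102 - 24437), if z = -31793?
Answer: 960585275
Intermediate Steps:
(-9372 + z)*(1102 - 24437) = (-9372 - 31793)*(1102 - 24437) = -41165*(-23335) = 960585275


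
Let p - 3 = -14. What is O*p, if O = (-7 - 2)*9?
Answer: 891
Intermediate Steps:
p = -11 (p = 3 - 14 = -11)
O = -81 (O = -9*9 = -81)
O*p = -81*(-11) = 891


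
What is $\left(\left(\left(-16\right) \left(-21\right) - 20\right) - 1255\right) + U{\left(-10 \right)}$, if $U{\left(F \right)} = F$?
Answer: $-949$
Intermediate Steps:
$\left(\left(\left(-16\right) \left(-21\right) - 20\right) - 1255\right) + U{\left(-10 \right)} = \left(\left(\left(-16\right) \left(-21\right) - 20\right) - 1255\right) - 10 = \left(\left(336 - 20\right) - 1255\right) - 10 = \left(316 - 1255\right) - 10 = -939 - 10 = -949$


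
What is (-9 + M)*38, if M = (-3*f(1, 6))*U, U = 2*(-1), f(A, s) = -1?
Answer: -570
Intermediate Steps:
U = -2
M = -6 (M = -3*(-1)*(-2) = 3*(-2) = -6)
(-9 + M)*38 = (-9 - 6)*38 = -15*38 = -570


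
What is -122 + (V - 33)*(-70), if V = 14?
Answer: 1208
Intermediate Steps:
-122 + (V - 33)*(-70) = -122 + (14 - 33)*(-70) = -122 - 19*(-70) = -122 + 1330 = 1208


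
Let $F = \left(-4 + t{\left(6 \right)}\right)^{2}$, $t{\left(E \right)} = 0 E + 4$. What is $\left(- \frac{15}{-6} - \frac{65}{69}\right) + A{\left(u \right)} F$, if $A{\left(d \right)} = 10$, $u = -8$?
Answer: $\frac{215}{138} \approx 1.558$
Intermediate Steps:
$t{\left(E \right)} = 4$ ($t{\left(E \right)} = 0 + 4 = 4$)
$F = 0$ ($F = \left(-4 + 4\right)^{2} = 0^{2} = 0$)
$\left(- \frac{15}{-6} - \frac{65}{69}\right) + A{\left(u \right)} F = \left(- \frac{15}{-6} - \frac{65}{69}\right) + 10 \cdot 0 = \left(\left(-15\right) \left(- \frac{1}{6}\right) - \frac{65}{69}\right) + 0 = \left(\frac{5}{2} - \frac{65}{69}\right) + 0 = \frac{215}{138} + 0 = \frac{215}{138}$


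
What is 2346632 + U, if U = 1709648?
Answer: 4056280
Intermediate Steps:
2346632 + U = 2346632 + 1709648 = 4056280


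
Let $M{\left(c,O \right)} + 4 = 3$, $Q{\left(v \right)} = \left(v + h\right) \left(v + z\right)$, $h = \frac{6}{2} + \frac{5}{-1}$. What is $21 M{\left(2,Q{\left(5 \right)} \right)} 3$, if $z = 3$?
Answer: $-63$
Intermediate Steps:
$h = -2$ ($h = 6 \cdot \frac{1}{2} + 5 \left(-1\right) = 3 - 5 = -2$)
$Q{\left(v \right)} = \left(-2 + v\right) \left(3 + v\right)$ ($Q{\left(v \right)} = \left(v - 2\right) \left(v + 3\right) = \left(-2 + v\right) \left(3 + v\right)$)
$M{\left(c,O \right)} = -1$ ($M{\left(c,O \right)} = -4 + 3 = -1$)
$21 M{\left(2,Q{\left(5 \right)} \right)} 3 = 21 \left(-1\right) 3 = \left(-21\right) 3 = -63$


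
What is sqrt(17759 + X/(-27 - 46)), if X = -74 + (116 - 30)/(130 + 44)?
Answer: 2*sqrt(179088362301)/6351 ≈ 133.27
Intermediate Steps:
X = -6395/87 (X = -74 + 86/174 = -74 + 86*(1/174) = -74 + 43/87 = -6395/87 ≈ -73.506)
sqrt(17759 + X/(-27 - 46)) = sqrt(17759 - 6395/87/(-27 - 46)) = sqrt(17759 - 6395/87/(-73)) = sqrt(17759 - 1/73*(-6395/87)) = sqrt(17759 + 6395/6351) = sqrt(112793804/6351) = 2*sqrt(179088362301)/6351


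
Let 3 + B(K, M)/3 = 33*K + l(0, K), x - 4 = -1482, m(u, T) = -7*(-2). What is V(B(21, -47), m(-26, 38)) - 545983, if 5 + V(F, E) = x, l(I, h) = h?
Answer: -547466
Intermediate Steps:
m(u, T) = 14
x = -1478 (x = 4 - 1482 = -1478)
B(K, M) = -9 + 102*K (B(K, M) = -9 + 3*(33*K + K) = -9 + 3*(34*K) = -9 + 102*K)
V(F, E) = -1483 (V(F, E) = -5 - 1478 = -1483)
V(B(21, -47), m(-26, 38)) - 545983 = -1483 - 545983 = -547466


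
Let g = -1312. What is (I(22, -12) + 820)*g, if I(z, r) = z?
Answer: -1104704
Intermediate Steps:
(I(22, -12) + 820)*g = (22 + 820)*(-1312) = 842*(-1312) = -1104704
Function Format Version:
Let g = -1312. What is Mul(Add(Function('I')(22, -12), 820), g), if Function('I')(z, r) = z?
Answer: -1104704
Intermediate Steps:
Mul(Add(Function('I')(22, -12), 820), g) = Mul(Add(22, 820), -1312) = Mul(842, -1312) = -1104704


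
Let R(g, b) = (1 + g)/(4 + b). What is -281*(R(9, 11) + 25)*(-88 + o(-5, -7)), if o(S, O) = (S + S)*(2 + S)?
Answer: 1254946/3 ≈ 4.1832e+5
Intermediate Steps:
o(S, O) = 2*S*(2 + S) (o(S, O) = (2*S)*(2 + S) = 2*S*(2 + S))
R(g, b) = (1 + g)/(4 + b)
-281*(R(9, 11) + 25)*(-88 + o(-5, -7)) = -281*((1 + 9)/(4 + 11) + 25)*(-88 + 2*(-5)*(2 - 5)) = -281*(10/15 + 25)*(-88 + 2*(-5)*(-3)) = -281*((1/15)*10 + 25)*(-88 + 30) = -281*(⅔ + 25)*(-58) = -21637*(-58)/3 = -281*(-4466/3) = 1254946/3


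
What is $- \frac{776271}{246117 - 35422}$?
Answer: $- \frac{776271}{210695} \approx -3.6843$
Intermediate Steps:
$- \frac{776271}{246117 - 35422} = - \frac{776271}{210695}$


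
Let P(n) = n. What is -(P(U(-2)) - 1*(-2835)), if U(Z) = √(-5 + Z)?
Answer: -2835 - I*√7 ≈ -2835.0 - 2.6458*I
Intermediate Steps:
-(P(U(-2)) - 1*(-2835)) = -(√(-5 - 2) - 1*(-2835)) = -(√(-7) + 2835) = -(I*√7 + 2835) = -(2835 + I*√7) = -2835 - I*√7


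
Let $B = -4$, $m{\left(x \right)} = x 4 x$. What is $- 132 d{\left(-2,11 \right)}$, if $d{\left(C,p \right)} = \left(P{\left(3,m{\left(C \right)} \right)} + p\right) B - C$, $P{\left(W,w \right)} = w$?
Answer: $13992$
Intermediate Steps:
$m{\left(x \right)} = 4 x^{2}$ ($m{\left(x \right)} = 4 x x = 4 x^{2}$)
$d{\left(C,p \right)} = - C - 16 C^{2} - 4 p$ ($d{\left(C,p \right)} = \left(4 C^{2} + p\right) \left(-4\right) - C = \left(p + 4 C^{2}\right) \left(-4\right) - C = \left(- 16 C^{2} - 4 p\right) - C = - C - 16 C^{2} - 4 p$)
$- 132 d{\left(-2,11 \right)} = - 132 \left(\left(-1\right) \left(-2\right) - 16 \left(-2\right)^{2} - 44\right) = - 132 \left(2 - 64 - 44\right) = \left(-132\right) \left(-106\right) = 13992$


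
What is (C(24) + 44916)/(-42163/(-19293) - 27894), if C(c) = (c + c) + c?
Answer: -867953484/538116779 ≈ -1.6129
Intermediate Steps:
C(c) = 3*c (C(c) = 2*c + c = 3*c)
(C(24) + 44916)/(-42163/(-19293) - 27894) = (3*24 + 44916)/(-42163/(-19293) - 27894) = (72 + 44916)/(-42163*(-1/19293) - 27894) = 44988/(42163/19293 - 27894) = 44988/(-538116779/19293) = 44988*(-19293/538116779) = -867953484/538116779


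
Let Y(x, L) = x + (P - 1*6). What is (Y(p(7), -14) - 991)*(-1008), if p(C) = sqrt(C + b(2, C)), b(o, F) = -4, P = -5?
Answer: 1010016 - 1008*sqrt(3) ≈ 1.0083e+6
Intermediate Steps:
p(C) = sqrt(-4 + C) (p(C) = sqrt(C - 4) = sqrt(-4 + C))
Y(x, L) = -11 + x (Y(x, L) = x + (-5 - 1*6) = x + (-5 - 6) = x - 11 = -11 + x)
(Y(p(7), -14) - 991)*(-1008) = ((-11 + sqrt(-4 + 7)) - 991)*(-1008) = ((-11 + sqrt(3)) - 991)*(-1008) = (-1002 + sqrt(3))*(-1008) = 1010016 - 1008*sqrt(3)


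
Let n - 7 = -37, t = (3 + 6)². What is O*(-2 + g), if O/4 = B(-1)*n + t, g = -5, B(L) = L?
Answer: -3108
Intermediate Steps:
t = 81 (t = 9² = 81)
n = -30 (n = 7 - 37 = -30)
O = 444 (O = 4*(-1*(-30) + 81) = 4*(30 + 81) = 4*111 = 444)
O*(-2 + g) = 444*(-2 - 5) = 444*(-7) = -3108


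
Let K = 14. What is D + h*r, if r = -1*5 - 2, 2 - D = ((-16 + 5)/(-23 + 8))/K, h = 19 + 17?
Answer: -52511/210 ≈ -250.05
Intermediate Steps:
h = 36
D = 409/210 (D = 2 - (-16 + 5)/(-23 + 8)/14 = 2 - (-11/(-15))/14 = 2 - (-11*(-1/15))/14 = 2 - 11/(15*14) = 2 - 1*11/210 = 2 - 11/210 = 409/210 ≈ 1.9476)
r = -7 (r = -5 - 2 = -7)
D + h*r = 409/210 + 36*(-7) = 409/210 - 252 = -52511/210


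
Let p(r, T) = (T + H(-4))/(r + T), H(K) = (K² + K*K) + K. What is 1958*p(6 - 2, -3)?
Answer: 48950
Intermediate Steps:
H(K) = K + 2*K² (H(K) = (K² + K²) + K = 2*K² + K = K + 2*K²)
p(r, T) = (28 + T)/(T + r) (p(r, T) = (T - 4*(1 + 2*(-4)))/(r + T) = (T - 4*(1 - 8))/(T + r) = (T - 4*(-7))/(T + r) = (T + 28)/(T + r) = (28 + T)/(T + r))
1958*p(6 - 2, -3) = 1958*((28 - 3)/(-3 + (6 - 2))) = 1958*(25/(-3 + 4)) = 1958*(25/1) = 1958*(1*25) = 1958*25 = 48950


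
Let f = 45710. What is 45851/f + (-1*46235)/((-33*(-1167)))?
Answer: -347633989/1760337810 ≈ -0.19748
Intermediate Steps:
45851/f + (-1*46235)/((-33*(-1167))) = 45851/45710 + (-1*46235)/((-33*(-1167))) = 45851*(1/45710) - 46235/38511 = 45851/45710 - 46235*1/38511 = 45851/45710 - 46235/38511 = -347633989/1760337810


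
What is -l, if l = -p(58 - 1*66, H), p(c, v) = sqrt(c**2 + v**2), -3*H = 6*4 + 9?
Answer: sqrt(185) ≈ 13.601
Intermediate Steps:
H = -11 (H = -(6*4 + 9)/3 = -(24 + 9)/3 = -1/3*33 = -11)
l = -sqrt(185) (l = -sqrt((58 - 1*66)**2 + (-11)**2) = -sqrt((58 - 66)**2 + 121) = -sqrt((-8)**2 + 121) = -sqrt(64 + 121) = -sqrt(185) ≈ -13.601)
-l = -(-1)*sqrt(185) = sqrt(185)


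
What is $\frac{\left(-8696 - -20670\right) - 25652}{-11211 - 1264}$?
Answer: $\frac{13678}{12475} \approx 1.0964$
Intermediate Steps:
$\frac{\left(-8696 - -20670\right) - 25652}{-11211 - 1264} = \frac{\left(-8696 + 20670\right) - 25652}{-12475} = \left(11974 - 25652\right) \left(- \frac{1}{12475}\right) = \left(-13678\right) \left(- \frac{1}{12475}\right) = \frac{13678}{12475}$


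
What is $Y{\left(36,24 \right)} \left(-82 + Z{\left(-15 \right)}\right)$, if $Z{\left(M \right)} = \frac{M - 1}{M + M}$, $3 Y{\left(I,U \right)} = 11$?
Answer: $- \frac{13442}{45} \approx -298.71$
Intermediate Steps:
$Y{\left(I,U \right)} = \frac{11}{3}$ ($Y{\left(I,U \right)} = \frac{1}{3} \cdot 11 = \frac{11}{3}$)
$Z{\left(M \right)} = \frac{-1 + M}{2 M}$
$Y{\left(36,24 \right)} \left(-82 + Z{\left(-15 \right)}\right) = \frac{11 \left(-82 + \frac{-1 - 15}{2 \left(-15\right)}\right)}{3} = \frac{11 \left(-82 + \frac{1}{2} \left(- \frac{1}{15}\right) \left(-16\right)\right)}{3} = \frac{11 \left(-82 + \frac{8}{15}\right)}{3} = \frac{11}{3} \left(- \frac{1222}{15}\right) = - \frac{13442}{45}$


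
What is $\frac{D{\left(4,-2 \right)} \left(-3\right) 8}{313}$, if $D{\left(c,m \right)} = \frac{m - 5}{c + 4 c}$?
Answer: $\frac{42}{1565} \approx 0.026837$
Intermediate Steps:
$D{\left(c,m \right)} = \frac{-5 + m}{5 c}$
$\frac{D{\left(4,-2 \right)} \left(-3\right) 8}{313} = \frac{\frac{-5 - 2}{5 \cdot 4} \left(-3\right) 8}{313} = \frac{1}{5} \cdot \frac{1}{4} \left(-7\right) \left(-3\right) 8 \cdot \frac{1}{313} = \left(- \frac{7}{20}\right) \left(-3\right) 8 \cdot \frac{1}{313} = \frac{21}{20} \cdot 8 \cdot \frac{1}{313} = \frac{42}{5} \cdot \frac{1}{313} = \frac{42}{1565}$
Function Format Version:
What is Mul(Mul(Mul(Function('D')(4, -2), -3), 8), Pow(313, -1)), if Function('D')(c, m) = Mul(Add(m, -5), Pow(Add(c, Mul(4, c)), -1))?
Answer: Rational(42, 1565) ≈ 0.026837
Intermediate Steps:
Function('D')(c, m) = Mul(Rational(1, 5), Pow(c, -1), Add(-5, m)) (Function('D')(c, m) = Mul(Add(-5, m), Pow(Mul(5, c), -1)) = Mul(Add(-5, m), Mul(Rational(1, 5), Pow(c, -1))) = Mul(Rational(1, 5), Pow(c, -1), Add(-5, m)))
Mul(Mul(Mul(Function('D')(4, -2), -3), 8), Pow(313, -1)) = Mul(Mul(Mul(Mul(Rational(1, 5), Pow(4, -1), Add(-5, -2)), -3), 8), Pow(313, -1)) = Mul(Mul(Mul(Mul(Rational(1, 5), Rational(1, 4), -7), -3), 8), Rational(1, 313)) = Mul(Mul(Mul(Rational(-7, 20), -3), 8), Rational(1, 313)) = Mul(Mul(Rational(21, 20), 8), Rational(1, 313)) = Mul(Rational(42, 5), Rational(1, 313)) = Rational(42, 1565)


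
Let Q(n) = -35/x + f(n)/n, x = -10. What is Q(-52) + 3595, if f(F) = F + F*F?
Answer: 7095/2 ≈ 3547.5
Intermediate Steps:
f(F) = F + F²
Q(n) = 9/2 + n (Q(n) = -35/(-10) + (n*(1 + n))/n = -35*(-⅒) + (1 + n) = 7/2 + (1 + n) = 9/2 + n)
Q(-52) + 3595 = (9/2 - 52) + 3595 = -95/2 + 3595 = 7095/2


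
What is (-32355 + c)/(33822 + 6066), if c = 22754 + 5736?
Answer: -3865/39888 ≈ -0.096896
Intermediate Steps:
c = 28490
(-32355 + c)/(33822 + 6066) = (-32355 + 28490)/(33822 + 6066) = -3865/39888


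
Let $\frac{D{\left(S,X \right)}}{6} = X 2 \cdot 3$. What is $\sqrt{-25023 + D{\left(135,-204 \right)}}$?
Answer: $i \sqrt{32367} \approx 179.91 i$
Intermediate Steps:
$D{\left(S,X \right)} = 36 X$ ($D{\left(S,X \right)} = 6 X 2 \cdot 3 = 6 \cdot 2 X 3 = 6 \cdot 6 X = 36 X$)
$\sqrt{-25023 + D{\left(135,-204 \right)}} = \sqrt{-25023 + 36 \left(-204\right)} = \sqrt{-25023 - 7344} = \sqrt{-32367} = i \sqrt{32367}$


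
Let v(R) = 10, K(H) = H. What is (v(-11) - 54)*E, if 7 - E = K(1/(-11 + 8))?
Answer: -968/3 ≈ -322.67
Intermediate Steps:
E = 22/3 (E = 7 - 1/(-11 + 8) = 7 - 1/(-3) = 7 - 1*(-1/3) = 7 + 1/3 = 22/3 ≈ 7.3333)
(v(-11) - 54)*E = (10 - 54)*(22/3) = -44*22/3 = -968/3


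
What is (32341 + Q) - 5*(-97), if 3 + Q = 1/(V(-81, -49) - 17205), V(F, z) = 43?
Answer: 563308325/17162 ≈ 32823.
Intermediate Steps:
Q = -51487/17162 (Q = -3 + 1/(43 - 17205) = -3 + 1/(-17162) = -3 - 1/17162 = -51487/17162 ≈ -3.0001)
(32341 + Q) - 5*(-97) = (32341 - 51487/17162) - 5*(-97) = 554984755/17162 + 485 = 563308325/17162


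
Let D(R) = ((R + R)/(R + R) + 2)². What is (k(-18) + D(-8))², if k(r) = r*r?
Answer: 110889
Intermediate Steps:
k(r) = r²
D(R) = 9 (D(R) = ((2*R)/((2*R)) + 2)² = ((2*R)*(1/(2*R)) + 2)² = (1 + 2)² = 3² = 9)
(k(-18) + D(-8))² = ((-18)² + 9)² = (324 + 9)² = 333² = 110889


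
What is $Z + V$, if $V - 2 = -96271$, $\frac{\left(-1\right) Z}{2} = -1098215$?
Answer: $2100161$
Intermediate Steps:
$Z = 2196430$ ($Z = \left(-2\right) \left(-1098215\right) = 2196430$)
$V = -96269$ ($V = 2 - 96271 = -96269$)
$Z + V = 2196430 - 96269 = 2100161$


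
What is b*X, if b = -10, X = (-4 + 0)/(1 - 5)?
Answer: -10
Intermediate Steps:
X = 1 (X = -4/(-4) = -4*(-1/4) = 1)
b*X = -10*1 = -10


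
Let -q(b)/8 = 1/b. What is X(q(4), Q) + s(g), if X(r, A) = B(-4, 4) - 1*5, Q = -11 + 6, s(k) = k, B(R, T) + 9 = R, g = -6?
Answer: -24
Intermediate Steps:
q(b) = -8/b
B(R, T) = -9 + R
Q = -5
X(r, A) = -18 (X(r, A) = (-9 - 4) - 1*5 = -13 - 5 = -18)
X(q(4), Q) + s(g) = -18 - 6 = -24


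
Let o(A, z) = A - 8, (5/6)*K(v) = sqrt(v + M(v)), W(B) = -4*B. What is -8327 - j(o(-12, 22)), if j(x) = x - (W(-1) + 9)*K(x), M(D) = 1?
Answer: -8307 + 78*I*sqrt(19)/5 ≈ -8307.0 + 67.999*I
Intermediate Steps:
K(v) = 6*sqrt(1 + v)/5 (K(v) = 6*sqrt(v + 1)/5 = 6*sqrt(1 + v)/5)
o(A, z) = -8 + A
j(x) = x - 78*sqrt(1 + x)/5 (j(x) = x - (-4*(-1) + 9)*6*sqrt(1 + x)/5 = x - (4 + 9)*6*sqrt(1 + x)/5 = x - 13*6*sqrt(1 + x)/5 = x - 78*sqrt(1 + x)/5)
-8327 - j(o(-12, 22)) = -8327 - ((-8 - 12) - 78*sqrt(1 + (-8 - 12))/5) = -8327 - (-20 - 78*sqrt(1 - 20)/5) = -8327 - (-20 - 78*I*sqrt(19)/5) = -8327 + (20 + 78*I*sqrt(19)/5) = -8307 + 78*I*sqrt(19)/5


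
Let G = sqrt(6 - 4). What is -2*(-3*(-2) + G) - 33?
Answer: -45 - 2*sqrt(2) ≈ -47.828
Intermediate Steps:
G = sqrt(2) ≈ 1.4142
-2*(-3*(-2) + G) - 33 = -2*(-3*(-2) + sqrt(2)) - 33 = -2*(6 + sqrt(2)) - 33 = (-12 - 2*sqrt(2)) - 33 = -45 - 2*sqrt(2)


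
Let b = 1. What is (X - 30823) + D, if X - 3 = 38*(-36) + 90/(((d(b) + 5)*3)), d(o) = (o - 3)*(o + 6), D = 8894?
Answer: -69892/3 ≈ -23297.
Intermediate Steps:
d(o) = (-3 + o)*(6 + o)
X = -4105/3 (X = 3 + (38*(-36) + 90/((((-18 + 1² + 3*1) + 5)*3))) = 3 + (-1368 + 90/((((-18 + 1 + 3) + 5)*3))) = 3 + (-1368 + 90/(((-14 + 5)*3))) = 3 + (-1368 + 90/((-9*3))) = 3 + (-1368 + 90/(-27)) = 3 + (-1368 + 90*(-1/27)) = 3 + (-1368 - 10/3) = 3 - 4114/3 = -4105/3 ≈ -1368.3)
(X - 30823) + D = (-4105/3 - 30823) + 8894 = -96574/3 + 8894 = -69892/3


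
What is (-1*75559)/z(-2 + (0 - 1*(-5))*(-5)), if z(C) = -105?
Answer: 75559/105 ≈ 719.61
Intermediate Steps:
(-1*75559)/z(-2 + (0 - 1*(-5))*(-5)) = -1*75559/(-105) = -75559*(-1/105) = 75559/105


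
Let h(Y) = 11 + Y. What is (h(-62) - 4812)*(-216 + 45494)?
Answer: -220186914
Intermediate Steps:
(h(-62) - 4812)*(-216 + 45494) = ((11 - 62) - 4812)*(-216 + 45494) = (-51 - 4812)*45278 = -4863*45278 = -220186914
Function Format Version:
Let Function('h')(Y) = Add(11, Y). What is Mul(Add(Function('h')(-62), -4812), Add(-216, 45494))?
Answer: -220186914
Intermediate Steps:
Mul(Add(Function('h')(-62), -4812), Add(-216, 45494)) = Mul(Add(Add(11, -62), -4812), Add(-216, 45494)) = Mul(Add(-51, -4812), 45278) = Mul(-4863, 45278) = -220186914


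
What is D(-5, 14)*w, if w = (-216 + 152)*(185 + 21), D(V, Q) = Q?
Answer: -184576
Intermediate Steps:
w = -13184 (w = -64*206 = -13184)
D(-5, 14)*w = 14*(-13184) = -184576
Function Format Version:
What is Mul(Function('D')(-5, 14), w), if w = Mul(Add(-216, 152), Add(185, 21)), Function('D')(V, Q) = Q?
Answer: -184576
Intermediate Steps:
w = -13184 (w = Mul(-64, 206) = -13184)
Mul(Function('D')(-5, 14), w) = Mul(14, -13184) = -184576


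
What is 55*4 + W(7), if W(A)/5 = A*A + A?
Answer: 500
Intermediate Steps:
W(A) = 5*A + 5*A**2 (W(A) = 5*(A*A + A) = 5*(A**2 + A) = 5*(A + A**2) = 5*A + 5*A**2)
55*4 + W(7) = 55*4 + 5*7*(1 + 7) = 220 + 5*7*8 = 220 + 280 = 500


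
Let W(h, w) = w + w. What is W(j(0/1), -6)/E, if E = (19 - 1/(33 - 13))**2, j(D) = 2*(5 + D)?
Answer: -4800/143641 ≈ -0.033417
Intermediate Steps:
j(D) = 10 + 2*D
E = 143641/400 (E = (19 - 1/20)**2 = (379/20)**2 = 143641/400 ≈ 359.10)
W(h, w) = 2*w
W(j(0/1), -6)/E = (2*(-6))/(143641/400) = -12*400/143641 = -4800/143641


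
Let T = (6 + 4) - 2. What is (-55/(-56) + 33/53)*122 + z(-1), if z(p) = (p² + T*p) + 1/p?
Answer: 278671/1484 ≈ 187.78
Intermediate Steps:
T = 8 (T = 10 - 2 = 8)
z(p) = 1/p + p² + 8*p (z(p) = (p² + 8*p) + 1/p = 1/p + p² + 8*p)
(-55/(-56) + 33/53)*122 + z(-1) = (-55/(-56) + 33/53)*122 + (1 + (-1)²*(8 - 1))/(-1) = (-55*(-1/56) + 33*(1/53))*122 - (1 + 1*7) = (55/56 + 33/53)*122 - (1 + 7) = (4763/2968)*122 - 1*8 = 290543/1484 - 8 = 278671/1484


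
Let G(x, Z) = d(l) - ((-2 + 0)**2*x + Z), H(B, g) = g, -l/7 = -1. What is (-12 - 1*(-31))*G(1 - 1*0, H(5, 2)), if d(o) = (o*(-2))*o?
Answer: -1976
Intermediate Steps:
l = 7 (l = -7*(-1) = 7)
d(o) = -2*o**2 (d(o) = (-2*o)*o = -2*o**2)
G(x, Z) = -98 - Z - 4*x (G(x, Z) = -2*7**2 - ((-2 + 0)**2*x + Z) = -2*49 - ((-2)**2*x + Z) = -98 - (4*x + Z) = -98 - (Z + 4*x) = -98 + (-Z - 4*x) = -98 - Z - 4*x)
(-12 - 1*(-31))*G(1 - 1*0, H(5, 2)) = (-12 - 1*(-31))*(-98 - 1*2 - 4*(1 - 1*0)) = (-12 + 31)*(-98 - 2 - 4*(1 + 0)) = 19*(-98 - 2 - 4*1) = 19*(-98 - 2 - 4) = 19*(-104) = -1976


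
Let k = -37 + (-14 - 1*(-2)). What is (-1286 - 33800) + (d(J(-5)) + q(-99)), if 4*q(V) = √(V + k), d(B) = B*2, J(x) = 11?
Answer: -35064 + I*√37/2 ≈ -35064.0 + 3.0414*I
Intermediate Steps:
d(B) = 2*B
k = -49 (k = -37 + (-14 + 2) = -37 - 12 = -49)
q(V) = √(-49 + V)/4 (q(V) = √(V - 49)/4 = √(-49 + V)/4)
(-1286 - 33800) + (d(J(-5)) + q(-99)) = (-1286 - 33800) + (2*11 + √(-49 - 99)/4) = -35086 + (22 + √(-148)/4) = -35086 + (22 + (2*I*√37)/4) = -35086 + (22 + I*√37/2) = -35064 + I*√37/2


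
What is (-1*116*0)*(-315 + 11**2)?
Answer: 0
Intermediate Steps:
(-1*116*0)*(-315 + 11**2) = (-116*0)*(-315 + 121) = 0*(-194) = 0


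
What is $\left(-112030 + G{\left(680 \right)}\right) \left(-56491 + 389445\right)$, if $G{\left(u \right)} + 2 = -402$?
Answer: $-37435350036$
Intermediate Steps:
$G{\left(u \right)} = -404$ ($G{\left(u \right)} = -2 - 402 = -404$)
$\left(-112030 + G{\left(680 \right)}\right) \left(-56491 + 389445\right) = \left(-112030 - 404\right) \left(-56491 + 389445\right) = \left(-112434\right) 332954 = -37435350036$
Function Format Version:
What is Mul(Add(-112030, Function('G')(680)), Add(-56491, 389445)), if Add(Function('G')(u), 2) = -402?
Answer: -37435350036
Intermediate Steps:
Function('G')(u) = -404 (Function('G')(u) = Add(-2, -402) = -404)
Mul(Add(-112030, Function('G')(680)), Add(-56491, 389445)) = Mul(Add(-112030, -404), Add(-56491, 389445)) = Mul(-112434, 332954) = -37435350036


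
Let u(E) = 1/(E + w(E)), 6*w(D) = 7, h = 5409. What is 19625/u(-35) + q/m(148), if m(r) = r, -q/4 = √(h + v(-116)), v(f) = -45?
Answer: -3983875/6 - 6*√149/37 ≈ -6.6398e+5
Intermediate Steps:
q = -24*√149 (q = -4*√(5409 - 45) = -24*√149 ≈ -292.96)
w(D) = 7/6 (w(D) = (⅙)*7 = 7/6)
u(E) = 1/(7/6 + E) (u(E) = 1/(E + 7/6) = 1/(7/6 + E))
19625/u(-35) + q/m(148) = 19625/((6/(7 + 6*(-35)))) - 24*√149/148 = 19625/((6/(7 - 210))) - 24*√149*(1/148) = 19625/((6/(-203))) - 6*√149/37 = 19625/((6*(-1/203))) - 6*√149/37 = 19625/(-6/203) - 6*√149/37 = 19625*(-203/6) - 6*√149/37 = -3983875/6 - 6*√149/37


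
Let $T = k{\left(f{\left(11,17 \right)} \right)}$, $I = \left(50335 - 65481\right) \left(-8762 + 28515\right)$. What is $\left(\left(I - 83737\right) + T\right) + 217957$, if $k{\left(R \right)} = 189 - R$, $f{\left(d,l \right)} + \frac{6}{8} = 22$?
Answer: $- \frac{1196178201}{4} \approx -2.9904 \cdot 10^{8}$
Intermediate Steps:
$f{\left(d,l \right)} = \frac{85}{4}$ ($f{\left(d,l \right)} = - \frac{3}{4} + 22 = \frac{85}{4}$)
$I = -299178938$ ($I = \left(-15146\right) 19753 = -299178938$)
$T = \frac{671}{4}$ ($T = 189 - \frac{85}{4} = \frac{671}{4} \approx 167.75$)
$\left(\left(I - 83737\right) + T\right) + 217957 = \left(\left(-299178938 - 83737\right) + \frac{671}{4}\right) + 217957 = \left(-299262675 + \frac{671}{4}\right) + 217957 = - \frac{1197050029}{4} + 217957 = - \frac{1196178201}{4}$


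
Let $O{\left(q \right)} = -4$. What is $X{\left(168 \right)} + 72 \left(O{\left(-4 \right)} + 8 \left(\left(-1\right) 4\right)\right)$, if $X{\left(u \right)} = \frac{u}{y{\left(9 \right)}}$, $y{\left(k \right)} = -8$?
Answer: $-2613$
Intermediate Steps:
$X{\left(u \right)} = - \frac{u}{8}$ ($X{\left(u \right)} = \frac{u}{-8} = u \left(- \frac{1}{8}\right) = - \frac{u}{8}$)
$X{\left(168 \right)} + 72 \left(O{\left(-4 \right)} + 8 \left(\left(-1\right) 4\right)\right) = \left(- \frac{1}{8}\right) 168 + 72 \left(-4 + 8 \left(\left(-1\right) 4\right)\right) = -21 + 72 \left(-4 + 8 \left(-4\right)\right) = -21 + 72 \left(-4 - 32\right) = -21 + 72 \left(-36\right) = -21 - 2592 = -2613$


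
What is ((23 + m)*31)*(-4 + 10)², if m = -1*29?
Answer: -6696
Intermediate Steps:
m = -29
((23 + m)*31)*(-4 + 10)² = ((23 - 29)*31)*(-4 + 10)² = -6*31*6² = -186*36 = -6696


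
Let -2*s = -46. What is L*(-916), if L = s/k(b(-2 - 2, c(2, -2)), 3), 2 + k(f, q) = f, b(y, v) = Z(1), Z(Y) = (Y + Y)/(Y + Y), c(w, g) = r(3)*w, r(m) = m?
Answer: 21068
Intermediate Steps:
c(w, g) = 3*w
Z(Y) = 1 (Z(Y) = (2*Y)/((2*Y)) = (2*Y)*(1/(2*Y)) = 1)
b(y, v) = 1
k(f, q) = -2 + f
s = 23 (s = -1/2*(-46) = 23)
L = -23 (L = 23/(-2 + 1) = 23/(-1) = 23*(-1) = -23)
L*(-916) = -23*(-916) = 21068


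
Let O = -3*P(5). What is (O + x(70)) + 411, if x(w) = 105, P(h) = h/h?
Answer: 513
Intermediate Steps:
P(h) = 1
O = -3 (O = -3*1 = -3)
(O + x(70)) + 411 = (-3 + 105) + 411 = 102 + 411 = 513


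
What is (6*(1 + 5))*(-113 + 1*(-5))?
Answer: -4248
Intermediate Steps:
(6*(1 + 5))*(-113 + 1*(-5)) = (6*6)*(-113 - 5) = 36*(-118) = -4248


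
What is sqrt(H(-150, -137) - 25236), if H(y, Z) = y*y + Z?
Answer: 13*I*sqrt(17) ≈ 53.6*I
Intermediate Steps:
H(y, Z) = Z + y**2 (H(y, Z) = y**2 + Z = Z + y**2)
sqrt(H(-150, -137) - 25236) = sqrt((-137 + (-150)**2) - 25236) = sqrt((-137 + 22500) - 25236) = sqrt(22363 - 25236) = sqrt(-2873) = 13*I*sqrt(17)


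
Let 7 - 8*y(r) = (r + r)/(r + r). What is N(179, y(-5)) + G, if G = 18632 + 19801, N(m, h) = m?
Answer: 38612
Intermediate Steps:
y(r) = ¾ (y(r) = 7/8 - (r + r)/(8*(r + r)) = 7/8 - 2*r/(8*(2*r)) = 7/8 - 2*r*1/(2*r)/8 = 7/8 - ⅛*1 = 7/8 - ⅛ = ¾)
G = 38433
N(179, y(-5)) + G = 179 + 38433 = 38612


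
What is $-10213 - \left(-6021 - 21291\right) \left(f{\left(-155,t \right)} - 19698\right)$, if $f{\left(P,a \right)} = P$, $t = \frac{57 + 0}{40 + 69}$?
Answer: $-542235349$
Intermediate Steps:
$t = \frac{57}{109} \approx 0.52294$
$-10213 - \left(-6021 - 21291\right) \left(f{\left(-155,t \right)} - 19698\right) = -10213 - \left(-6021 - 21291\right) \left(-155 - 19698\right) = -10213 - \left(-27312\right) \left(-19853\right) = -10213 - 542225136 = -542235349$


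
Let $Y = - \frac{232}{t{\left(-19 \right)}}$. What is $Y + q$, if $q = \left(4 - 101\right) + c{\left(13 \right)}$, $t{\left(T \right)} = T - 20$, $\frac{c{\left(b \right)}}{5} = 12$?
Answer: $- \frac{1211}{39} \approx -31.051$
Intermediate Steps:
$c{\left(b \right)} = 60$ ($c{\left(b \right)} = 5 \cdot 12 = 60$)
$t{\left(T \right)} = -20 + T$
$q = -37$ ($q = \left(4 - 101\right) + 60 = -97 + 60 = -37$)
$Y = \frac{232}{39}$ ($Y = - \frac{232}{-20 - 19} = - \frac{232}{-39} = \left(-232\right) \left(- \frac{1}{39}\right) = \frac{232}{39} \approx 5.9487$)
$Y + q = \frac{232}{39} - 37 = - \frac{1211}{39}$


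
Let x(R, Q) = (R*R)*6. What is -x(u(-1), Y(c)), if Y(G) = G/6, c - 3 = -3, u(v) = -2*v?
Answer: -24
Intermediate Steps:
c = 0 (c = 3 - 3 = 0)
Y(G) = G/6 (Y(G) = G*(1/6) = G/6)
x(R, Q) = 6*R**2 (x(R, Q) = R**2*6 = 6*R**2)
-x(u(-1), Y(c)) = -6*(-2*(-1))**2 = -6*2**2 = -6*4 = -1*24 = -24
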